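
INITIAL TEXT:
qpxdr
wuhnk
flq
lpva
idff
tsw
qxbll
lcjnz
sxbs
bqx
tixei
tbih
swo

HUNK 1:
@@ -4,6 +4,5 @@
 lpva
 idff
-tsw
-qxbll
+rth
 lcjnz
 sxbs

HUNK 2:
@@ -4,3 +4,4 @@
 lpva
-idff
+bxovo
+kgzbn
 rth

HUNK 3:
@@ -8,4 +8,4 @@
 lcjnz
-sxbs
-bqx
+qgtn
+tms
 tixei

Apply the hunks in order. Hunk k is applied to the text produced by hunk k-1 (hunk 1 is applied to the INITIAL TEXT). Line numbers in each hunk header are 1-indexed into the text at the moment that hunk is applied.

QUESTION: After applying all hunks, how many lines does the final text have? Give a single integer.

Answer: 13

Derivation:
Hunk 1: at line 4 remove [tsw,qxbll] add [rth] -> 12 lines: qpxdr wuhnk flq lpva idff rth lcjnz sxbs bqx tixei tbih swo
Hunk 2: at line 4 remove [idff] add [bxovo,kgzbn] -> 13 lines: qpxdr wuhnk flq lpva bxovo kgzbn rth lcjnz sxbs bqx tixei tbih swo
Hunk 3: at line 8 remove [sxbs,bqx] add [qgtn,tms] -> 13 lines: qpxdr wuhnk flq lpva bxovo kgzbn rth lcjnz qgtn tms tixei tbih swo
Final line count: 13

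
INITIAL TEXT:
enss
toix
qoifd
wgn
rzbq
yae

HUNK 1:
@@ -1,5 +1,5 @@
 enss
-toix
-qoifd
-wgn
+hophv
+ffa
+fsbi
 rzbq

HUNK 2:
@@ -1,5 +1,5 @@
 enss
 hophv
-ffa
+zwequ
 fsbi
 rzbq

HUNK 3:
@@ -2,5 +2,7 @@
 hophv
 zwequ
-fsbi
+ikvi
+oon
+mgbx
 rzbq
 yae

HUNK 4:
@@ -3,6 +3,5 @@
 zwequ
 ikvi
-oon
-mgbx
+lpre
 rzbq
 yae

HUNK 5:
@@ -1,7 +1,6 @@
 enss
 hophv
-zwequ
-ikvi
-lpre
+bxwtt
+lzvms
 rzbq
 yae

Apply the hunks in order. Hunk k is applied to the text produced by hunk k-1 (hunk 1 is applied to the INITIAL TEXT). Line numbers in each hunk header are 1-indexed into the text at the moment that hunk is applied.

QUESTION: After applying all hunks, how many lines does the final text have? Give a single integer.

Hunk 1: at line 1 remove [toix,qoifd,wgn] add [hophv,ffa,fsbi] -> 6 lines: enss hophv ffa fsbi rzbq yae
Hunk 2: at line 1 remove [ffa] add [zwequ] -> 6 lines: enss hophv zwequ fsbi rzbq yae
Hunk 3: at line 2 remove [fsbi] add [ikvi,oon,mgbx] -> 8 lines: enss hophv zwequ ikvi oon mgbx rzbq yae
Hunk 4: at line 3 remove [oon,mgbx] add [lpre] -> 7 lines: enss hophv zwequ ikvi lpre rzbq yae
Hunk 5: at line 1 remove [zwequ,ikvi,lpre] add [bxwtt,lzvms] -> 6 lines: enss hophv bxwtt lzvms rzbq yae
Final line count: 6

Answer: 6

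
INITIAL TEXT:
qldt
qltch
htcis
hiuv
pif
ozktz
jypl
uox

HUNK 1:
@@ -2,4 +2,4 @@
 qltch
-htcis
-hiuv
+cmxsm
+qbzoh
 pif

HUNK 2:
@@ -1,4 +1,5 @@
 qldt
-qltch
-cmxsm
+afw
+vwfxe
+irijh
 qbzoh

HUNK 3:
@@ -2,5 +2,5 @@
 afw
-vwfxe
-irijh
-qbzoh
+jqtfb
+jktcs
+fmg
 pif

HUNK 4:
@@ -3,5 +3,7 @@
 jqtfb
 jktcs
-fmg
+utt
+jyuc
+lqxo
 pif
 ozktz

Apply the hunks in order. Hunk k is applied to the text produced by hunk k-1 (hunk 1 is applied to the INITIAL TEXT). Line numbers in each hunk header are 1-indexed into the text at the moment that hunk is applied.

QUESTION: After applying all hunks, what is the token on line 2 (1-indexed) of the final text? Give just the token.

Hunk 1: at line 2 remove [htcis,hiuv] add [cmxsm,qbzoh] -> 8 lines: qldt qltch cmxsm qbzoh pif ozktz jypl uox
Hunk 2: at line 1 remove [qltch,cmxsm] add [afw,vwfxe,irijh] -> 9 lines: qldt afw vwfxe irijh qbzoh pif ozktz jypl uox
Hunk 3: at line 2 remove [vwfxe,irijh,qbzoh] add [jqtfb,jktcs,fmg] -> 9 lines: qldt afw jqtfb jktcs fmg pif ozktz jypl uox
Hunk 4: at line 3 remove [fmg] add [utt,jyuc,lqxo] -> 11 lines: qldt afw jqtfb jktcs utt jyuc lqxo pif ozktz jypl uox
Final line 2: afw

Answer: afw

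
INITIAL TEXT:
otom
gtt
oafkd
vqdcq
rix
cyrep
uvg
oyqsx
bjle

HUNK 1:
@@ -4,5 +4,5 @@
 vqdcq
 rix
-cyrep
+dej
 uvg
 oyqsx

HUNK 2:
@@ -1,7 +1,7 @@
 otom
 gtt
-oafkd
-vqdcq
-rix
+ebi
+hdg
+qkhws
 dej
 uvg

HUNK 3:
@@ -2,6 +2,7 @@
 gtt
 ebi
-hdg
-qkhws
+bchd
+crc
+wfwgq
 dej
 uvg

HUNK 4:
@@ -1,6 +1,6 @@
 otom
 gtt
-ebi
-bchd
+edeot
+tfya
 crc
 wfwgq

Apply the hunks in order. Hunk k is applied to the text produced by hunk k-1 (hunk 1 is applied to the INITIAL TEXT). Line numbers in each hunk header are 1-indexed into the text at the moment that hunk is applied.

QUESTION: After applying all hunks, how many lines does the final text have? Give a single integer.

Hunk 1: at line 4 remove [cyrep] add [dej] -> 9 lines: otom gtt oafkd vqdcq rix dej uvg oyqsx bjle
Hunk 2: at line 1 remove [oafkd,vqdcq,rix] add [ebi,hdg,qkhws] -> 9 lines: otom gtt ebi hdg qkhws dej uvg oyqsx bjle
Hunk 3: at line 2 remove [hdg,qkhws] add [bchd,crc,wfwgq] -> 10 lines: otom gtt ebi bchd crc wfwgq dej uvg oyqsx bjle
Hunk 4: at line 1 remove [ebi,bchd] add [edeot,tfya] -> 10 lines: otom gtt edeot tfya crc wfwgq dej uvg oyqsx bjle
Final line count: 10

Answer: 10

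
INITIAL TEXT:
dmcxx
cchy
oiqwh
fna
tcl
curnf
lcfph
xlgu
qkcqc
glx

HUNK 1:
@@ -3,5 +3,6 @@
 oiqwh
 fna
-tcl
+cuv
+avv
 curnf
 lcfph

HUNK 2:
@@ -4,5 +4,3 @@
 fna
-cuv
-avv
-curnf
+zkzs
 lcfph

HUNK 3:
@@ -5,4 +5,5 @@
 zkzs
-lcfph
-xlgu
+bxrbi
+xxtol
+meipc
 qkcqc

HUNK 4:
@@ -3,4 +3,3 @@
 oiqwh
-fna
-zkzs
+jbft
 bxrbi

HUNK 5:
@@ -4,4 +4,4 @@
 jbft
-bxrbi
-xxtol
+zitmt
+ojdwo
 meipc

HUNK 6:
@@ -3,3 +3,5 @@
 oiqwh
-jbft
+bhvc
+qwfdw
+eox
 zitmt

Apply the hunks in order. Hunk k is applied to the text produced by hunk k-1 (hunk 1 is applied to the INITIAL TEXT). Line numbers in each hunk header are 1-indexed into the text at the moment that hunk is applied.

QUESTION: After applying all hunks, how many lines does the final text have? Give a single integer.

Answer: 11

Derivation:
Hunk 1: at line 3 remove [tcl] add [cuv,avv] -> 11 lines: dmcxx cchy oiqwh fna cuv avv curnf lcfph xlgu qkcqc glx
Hunk 2: at line 4 remove [cuv,avv,curnf] add [zkzs] -> 9 lines: dmcxx cchy oiqwh fna zkzs lcfph xlgu qkcqc glx
Hunk 3: at line 5 remove [lcfph,xlgu] add [bxrbi,xxtol,meipc] -> 10 lines: dmcxx cchy oiqwh fna zkzs bxrbi xxtol meipc qkcqc glx
Hunk 4: at line 3 remove [fna,zkzs] add [jbft] -> 9 lines: dmcxx cchy oiqwh jbft bxrbi xxtol meipc qkcqc glx
Hunk 5: at line 4 remove [bxrbi,xxtol] add [zitmt,ojdwo] -> 9 lines: dmcxx cchy oiqwh jbft zitmt ojdwo meipc qkcqc glx
Hunk 6: at line 3 remove [jbft] add [bhvc,qwfdw,eox] -> 11 lines: dmcxx cchy oiqwh bhvc qwfdw eox zitmt ojdwo meipc qkcqc glx
Final line count: 11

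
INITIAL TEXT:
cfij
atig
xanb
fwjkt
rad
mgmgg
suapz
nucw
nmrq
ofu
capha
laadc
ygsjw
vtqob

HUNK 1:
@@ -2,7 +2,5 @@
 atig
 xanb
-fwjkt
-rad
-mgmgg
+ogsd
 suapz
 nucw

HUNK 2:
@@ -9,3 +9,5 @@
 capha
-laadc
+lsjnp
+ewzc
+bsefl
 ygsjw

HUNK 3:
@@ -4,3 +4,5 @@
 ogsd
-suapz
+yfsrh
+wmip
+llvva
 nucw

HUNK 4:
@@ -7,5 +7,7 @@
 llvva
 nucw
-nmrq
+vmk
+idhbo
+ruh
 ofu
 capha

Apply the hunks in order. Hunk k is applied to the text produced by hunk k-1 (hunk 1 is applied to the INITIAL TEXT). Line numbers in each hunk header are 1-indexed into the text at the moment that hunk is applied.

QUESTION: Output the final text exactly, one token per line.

Answer: cfij
atig
xanb
ogsd
yfsrh
wmip
llvva
nucw
vmk
idhbo
ruh
ofu
capha
lsjnp
ewzc
bsefl
ygsjw
vtqob

Derivation:
Hunk 1: at line 2 remove [fwjkt,rad,mgmgg] add [ogsd] -> 12 lines: cfij atig xanb ogsd suapz nucw nmrq ofu capha laadc ygsjw vtqob
Hunk 2: at line 9 remove [laadc] add [lsjnp,ewzc,bsefl] -> 14 lines: cfij atig xanb ogsd suapz nucw nmrq ofu capha lsjnp ewzc bsefl ygsjw vtqob
Hunk 3: at line 4 remove [suapz] add [yfsrh,wmip,llvva] -> 16 lines: cfij atig xanb ogsd yfsrh wmip llvva nucw nmrq ofu capha lsjnp ewzc bsefl ygsjw vtqob
Hunk 4: at line 7 remove [nmrq] add [vmk,idhbo,ruh] -> 18 lines: cfij atig xanb ogsd yfsrh wmip llvva nucw vmk idhbo ruh ofu capha lsjnp ewzc bsefl ygsjw vtqob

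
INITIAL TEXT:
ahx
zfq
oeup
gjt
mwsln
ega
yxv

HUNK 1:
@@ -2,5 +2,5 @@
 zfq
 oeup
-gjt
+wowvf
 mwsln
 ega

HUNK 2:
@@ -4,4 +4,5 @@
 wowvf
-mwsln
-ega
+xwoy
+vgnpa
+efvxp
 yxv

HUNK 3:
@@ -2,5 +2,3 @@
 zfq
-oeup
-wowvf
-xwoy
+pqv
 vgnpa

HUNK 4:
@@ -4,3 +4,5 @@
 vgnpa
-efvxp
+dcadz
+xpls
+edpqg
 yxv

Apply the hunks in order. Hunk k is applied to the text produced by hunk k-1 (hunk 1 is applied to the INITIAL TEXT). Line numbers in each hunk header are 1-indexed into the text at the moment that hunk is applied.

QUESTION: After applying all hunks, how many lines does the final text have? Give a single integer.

Answer: 8

Derivation:
Hunk 1: at line 2 remove [gjt] add [wowvf] -> 7 lines: ahx zfq oeup wowvf mwsln ega yxv
Hunk 2: at line 4 remove [mwsln,ega] add [xwoy,vgnpa,efvxp] -> 8 lines: ahx zfq oeup wowvf xwoy vgnpa efvxp yxv
Hunk 3: at line 2 remove [oeup,wowvf,xwoy] add [pqv] -> 6 lines: ahx zfq pqv vgnpa efvxp yxv
Hunk 4: at line 4 remove [efvxp] add [dcadz,xpls,edpqg] -> 8 lines: ahx zfq pqv vgnpa dcadz xpls edpqg yxv
Final line count: 8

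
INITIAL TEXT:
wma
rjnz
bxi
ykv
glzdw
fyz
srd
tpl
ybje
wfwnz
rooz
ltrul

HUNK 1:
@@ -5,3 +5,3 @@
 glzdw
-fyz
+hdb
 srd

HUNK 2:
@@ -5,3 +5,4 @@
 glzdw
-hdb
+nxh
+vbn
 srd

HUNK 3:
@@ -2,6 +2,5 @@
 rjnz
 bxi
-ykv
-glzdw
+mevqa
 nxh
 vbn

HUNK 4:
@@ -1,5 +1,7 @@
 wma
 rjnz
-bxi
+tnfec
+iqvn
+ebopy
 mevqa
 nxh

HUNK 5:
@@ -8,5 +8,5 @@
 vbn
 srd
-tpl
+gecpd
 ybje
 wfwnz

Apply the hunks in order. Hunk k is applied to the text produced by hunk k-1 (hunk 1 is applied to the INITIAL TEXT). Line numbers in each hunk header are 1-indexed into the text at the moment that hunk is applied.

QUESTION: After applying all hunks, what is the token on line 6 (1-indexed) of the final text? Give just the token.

Hunk 1: at line 5 remove [fyz] add [hdb] -> 12 lines: wma rjnz bxi ykv glzdw hdb srd tpl ybje wfwnz rooz ltrul
Hunk 2: at line 5 remove [hdb] add [nxh,vbn] -> 13 lines: wma rjnz bxi ykv glzdw nxh vbn srd tpl ybje wfwnz rooz ltrul
Hunk 3: at line 2 remove [ykv,glzdw] add [mevqa] -> 12 lines: wma rjnz bxi mevqa nxh vbn srd tpl ybje wfwnz rooz ltrul
Hunk 4: at line 1 remove [bxi] add [tnfec,iqvn,ebopy] -> 14 lines: wma rjnz tnfec iqvn ebopy mevqa nxh vbn srd tpl ybje wfwnz rooz ltrul
Hunk 5: at line 8 remove [tpl] add [gecpd] -> 14 lines: wma rjnz tnfec iqvn ebopy mevqa nxh vbn srd gecpd ybje wfwnz rooz ltrul
Final line 6: mevqa

Answer: mevqa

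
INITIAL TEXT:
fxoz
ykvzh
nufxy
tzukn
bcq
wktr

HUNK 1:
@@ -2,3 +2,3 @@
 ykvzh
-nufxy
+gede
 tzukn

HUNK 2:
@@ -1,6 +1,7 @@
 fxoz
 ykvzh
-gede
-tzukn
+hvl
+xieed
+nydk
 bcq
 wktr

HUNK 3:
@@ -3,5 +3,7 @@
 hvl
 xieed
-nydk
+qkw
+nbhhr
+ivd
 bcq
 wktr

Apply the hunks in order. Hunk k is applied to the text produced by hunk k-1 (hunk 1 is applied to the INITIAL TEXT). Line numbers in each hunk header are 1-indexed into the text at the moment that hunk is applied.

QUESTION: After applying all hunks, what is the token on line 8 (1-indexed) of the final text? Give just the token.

Answer: bcq

Derivation:
Hunk 1: at line 2 remove [nufxy] add [gede] -> 6 lines: fxoz ykvzh gede tzukn bcq wktr
Hunk 2: at line 1 remove [gede,tzukn] add [hvl,xieed,nydk] -> 7 lines: fxoz ykvzh hvl xieed nydk bcq wktr
Hunk 3: at line 3 remove [nydk] add [qkw,nbhhr,ivd] -> 9 lines: fxoz ykvzh hvl xieed qkw nbhhr ivd bcq wktr
Final line 8: bcq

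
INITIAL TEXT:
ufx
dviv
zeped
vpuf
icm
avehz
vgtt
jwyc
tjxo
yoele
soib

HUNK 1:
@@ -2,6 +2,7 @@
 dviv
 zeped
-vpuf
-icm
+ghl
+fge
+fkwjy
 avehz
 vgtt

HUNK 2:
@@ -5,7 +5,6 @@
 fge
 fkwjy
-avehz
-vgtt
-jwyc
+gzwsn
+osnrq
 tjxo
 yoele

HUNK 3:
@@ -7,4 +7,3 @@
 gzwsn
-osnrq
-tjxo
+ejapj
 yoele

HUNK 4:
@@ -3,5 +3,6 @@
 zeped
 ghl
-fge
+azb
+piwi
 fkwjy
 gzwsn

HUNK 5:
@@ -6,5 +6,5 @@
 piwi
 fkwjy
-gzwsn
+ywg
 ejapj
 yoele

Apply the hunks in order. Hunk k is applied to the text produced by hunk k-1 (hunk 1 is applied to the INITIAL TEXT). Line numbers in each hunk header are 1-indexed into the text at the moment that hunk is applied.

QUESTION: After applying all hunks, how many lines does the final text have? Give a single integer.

Hunk 1: at line 2 remove [vpuf,icm] add [ghl,fge,fkwjy] -> 12 lines: ufx dviv zeped ghl fge fkwjy avehz vgtt jwyc tjxo yoele soib
Hunk 2: at line 5 remove [avehz,vgtt,jwyc] add [gzwsn,osnrq] -> 11 lines: ufx dviv zeped ghl fge fkwjy gzwsn osnrq tjxo yoele soib
Hunk 3: at line 7 remove [osnrq,tjxo] add [ejapj] -> 10 lines: ufx dviv zeped ghl fge fkwjy gzwsn ejapj yoele soib
Hunk 4: at line 3 remove [fge] add [azb,piwi] -> 11 lines: ufx dviv zeped ghl azb piwi fkwjy gzwsn ejapj yoele soib
Hunk 5: at line 6 remove [gzwsn] add [ywg] -> 11 lines: ufx dviv zeped ghl azb piwi fkwjy ywg ejapj yoele soib
Final line count: 11

Answer: 11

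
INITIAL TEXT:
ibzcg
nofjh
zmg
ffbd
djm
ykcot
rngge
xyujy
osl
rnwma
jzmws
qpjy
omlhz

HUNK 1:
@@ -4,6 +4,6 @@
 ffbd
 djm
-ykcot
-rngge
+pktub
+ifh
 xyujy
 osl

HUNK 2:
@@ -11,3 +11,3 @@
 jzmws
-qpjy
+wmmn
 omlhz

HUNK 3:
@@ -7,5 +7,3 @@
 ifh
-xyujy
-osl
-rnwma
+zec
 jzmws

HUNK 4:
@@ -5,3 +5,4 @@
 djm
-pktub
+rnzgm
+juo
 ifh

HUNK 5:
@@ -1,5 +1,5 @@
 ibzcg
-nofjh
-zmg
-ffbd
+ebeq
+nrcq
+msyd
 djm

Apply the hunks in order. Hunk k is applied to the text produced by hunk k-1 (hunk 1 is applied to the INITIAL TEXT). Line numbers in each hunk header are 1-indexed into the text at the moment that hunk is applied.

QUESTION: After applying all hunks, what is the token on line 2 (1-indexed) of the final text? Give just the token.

Answer: ebeq

Derivation:
Hunk 1: at line 4 remove [ykcot,rngge] add [pktub,ifh] -> 13 lines: ibzcg nofjh zmg ffbd djm pktub ifh xyujy osl rnwma jzmws qpjy omlhz
Hunk 2: at line 11 remove [qpjy] add [wmmn] -> 13 lines: ibzcg nofjh zmg ffbd djm pktub ifh xyujy osl rnwma jzmws wmmn omlhz
Hunk 3: at line 7 remove [xyujy,osl,rnwma] add [zec] -> 11 lines: ibzcg nofjh zmg ffbd djm pktub ifh zec jzmws wmmn omlhz
Hunk 4: at line 5 remove [pktub] add [rnzgm,juo] -> 12 lines: ibzcg nofjh zmg ffbd djm rnzgm juo ifh zec jzmws wmmn omlhz
Hunk 5: at line 1 remove [nofjh,zmg,ffbd] add [ebeq,nrcq,msyd] -> 12 lines: ibzcg ebeq nrcq msyd djm rnzgm juo ifh zec jzmws wmmn omlhz
Final line 2: ebeq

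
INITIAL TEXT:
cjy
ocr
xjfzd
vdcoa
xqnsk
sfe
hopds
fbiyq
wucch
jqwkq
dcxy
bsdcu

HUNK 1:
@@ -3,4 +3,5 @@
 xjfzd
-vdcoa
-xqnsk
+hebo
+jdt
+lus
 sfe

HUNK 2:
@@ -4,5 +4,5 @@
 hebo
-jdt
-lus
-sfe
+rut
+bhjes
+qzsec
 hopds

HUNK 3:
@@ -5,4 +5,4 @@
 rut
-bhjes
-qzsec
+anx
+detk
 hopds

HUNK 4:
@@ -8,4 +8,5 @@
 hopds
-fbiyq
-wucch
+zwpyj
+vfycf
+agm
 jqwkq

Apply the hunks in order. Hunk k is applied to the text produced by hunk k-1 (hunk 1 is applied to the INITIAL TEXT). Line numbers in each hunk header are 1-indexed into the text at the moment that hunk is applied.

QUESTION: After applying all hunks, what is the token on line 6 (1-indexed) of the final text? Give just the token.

Answer: anx

Derivation:
Hunk 1: at line 3 remove [vdcoa,xqnsk] add [hebo,jdt,lus] -> 13 lines: cjy ocr xjfzd hebo jdt lus sfe hopds fbiyq wucch jqwkq dcxy bsdcu
Hunk 2: at line 4 remove [jdt,lus,sfe] add [rut,bhjes,qzsec] -> 13 lines: cjy ocr xjfzd hebo rut bhjes qzsec hopds fbiyq wucch jqwkq dcxy bsdcu
Hunk 3: at line 5 remove [bhjes,qzsec] add [anx,detk] -> 13 lines: cjy ocr xjfzd hebo rut anx detk hopds fbiyq wucch jqwkq dcxy bsdcu
Hunk 4: at line 8 remove [fbiyq,wucch] add [zwpyj,vfycf,agm] -> 14 lines: cjy ocr xjfzd hebo rut anx detk hopds zwpyj vfycf agm jqwkq dcxy bsdcu
Final line 6: anx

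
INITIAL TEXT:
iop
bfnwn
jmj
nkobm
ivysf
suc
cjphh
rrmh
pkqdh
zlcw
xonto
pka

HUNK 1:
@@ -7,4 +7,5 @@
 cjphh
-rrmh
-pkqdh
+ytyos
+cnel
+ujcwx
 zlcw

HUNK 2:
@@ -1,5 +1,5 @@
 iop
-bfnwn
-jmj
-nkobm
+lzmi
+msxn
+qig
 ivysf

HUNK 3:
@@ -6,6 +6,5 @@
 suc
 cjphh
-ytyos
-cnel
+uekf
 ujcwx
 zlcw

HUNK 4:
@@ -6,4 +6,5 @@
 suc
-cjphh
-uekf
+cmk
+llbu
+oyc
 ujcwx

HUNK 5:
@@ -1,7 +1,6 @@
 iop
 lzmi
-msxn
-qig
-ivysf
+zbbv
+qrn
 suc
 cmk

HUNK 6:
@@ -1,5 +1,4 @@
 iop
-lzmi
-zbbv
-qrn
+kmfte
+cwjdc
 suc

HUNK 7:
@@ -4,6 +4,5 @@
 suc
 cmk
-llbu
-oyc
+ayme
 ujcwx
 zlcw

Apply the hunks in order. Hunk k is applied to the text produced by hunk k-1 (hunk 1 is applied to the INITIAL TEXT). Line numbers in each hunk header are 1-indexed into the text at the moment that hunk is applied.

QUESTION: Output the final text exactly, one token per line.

Hunk 1: at line 7 remove [rrmh,pkqdh] add [ytyos,cnel,ujcwx] -> 13 lines: iop bfnwn jmj nkobm ivysf suc cjphh ytyos cnel ujcwx zlcw xonto pka
Hunk 2: at line 1 remove [bfnwn,jmj,nkobm] add [lzmi,msxn,qig] -> 13 lines: iop lzmi msxn qig ivysf suc cjphh ytyos cnel ujcwx zlcw xonto pka
Hunk 3: at line 6 remove [ytyos,cnel] add [uekf] -> 12 lines: iop lzmi msxn qig ivysf suc cjphh uekf ujcwx zlcw xonto pka
Hunk 4: at line 6 remove [cjphh,uekf] add [cmk,llbu,oyc] -> 13 lines: iop lzmi msxn qig ivysf suc cmk llbu oyc ujcwx zlcw xonto pka
Hunk 5: at line 1 remove [msxn,qig,ivysf] add [zbbv,qrn] -> 12 lines: iop lzmi zbbv qrn suc cmk llbu oyc ujcwx zlcw xonto pka
Hunk 6: at line 1 remove [lzmi,zbbv,qrn] add [kmfte,cwjdc] -> 11 lines: iop kmfte cwjdc suc cmk llbu oyc ujcwx zlcw xonto pka
Hunk 7: at line 4 remove [llbu,oyc] add [ayme] -> 10 lines: iop kmfte cwjdc suc cmk ayme ujcwx zlcw xonto pka

Answer: iop
kmfte
cwjdc
suc
cmk
ayme
ujcwx
zlcw
xonto
pka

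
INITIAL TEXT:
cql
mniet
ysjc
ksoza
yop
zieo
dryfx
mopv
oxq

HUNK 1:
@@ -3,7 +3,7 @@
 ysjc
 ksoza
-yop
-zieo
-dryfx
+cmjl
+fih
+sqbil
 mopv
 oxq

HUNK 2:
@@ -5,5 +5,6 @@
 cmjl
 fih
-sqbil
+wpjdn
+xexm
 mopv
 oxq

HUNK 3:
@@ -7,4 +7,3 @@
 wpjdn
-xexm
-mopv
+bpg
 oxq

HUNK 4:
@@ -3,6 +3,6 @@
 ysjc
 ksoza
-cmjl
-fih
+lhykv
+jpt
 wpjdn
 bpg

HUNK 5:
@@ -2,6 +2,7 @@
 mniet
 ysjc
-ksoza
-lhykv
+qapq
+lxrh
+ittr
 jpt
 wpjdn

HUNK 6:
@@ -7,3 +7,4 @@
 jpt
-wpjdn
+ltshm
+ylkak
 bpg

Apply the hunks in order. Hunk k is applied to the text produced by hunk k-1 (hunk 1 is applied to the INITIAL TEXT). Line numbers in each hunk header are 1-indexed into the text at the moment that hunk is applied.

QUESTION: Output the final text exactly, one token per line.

Answer: cql
mniet
ysjc
qapq
lxrh
ittr
jpt
ltshm
ylkak
bpg
oxq

Derivation:
Hunk 1: at line 3 remove [yop,zieo,dryfx] add [cmjl,fih,sqbil] -> 9 lines: cql mniet ysjc ksoza cmjl fih sqbil mopv oxq
Hunk 2: at line 5 remove [sqbil] add [wpjdn,xexm] -> 10 lines: cql mniet ysjc ksoza cmjl fih wpjdn xexm mopv oxq
Hunk 3: at line 7 remove [xexm,mopv] add [bpg] -> 9 lines: cql mniet ysjc ksoza cmjl fih wpjdn bpg oxq
Hunk 4: at line 3 remove [cmjl,fih] add [lhykv,jpt] -> 9 lines: cql mniet ysjc ksoza lhykv jpt wpjdn bpg oxq
Hunk 5: at line 2 remove [ksoza,lhykv] add [qapq,lxrh,ittr] -> 10 lines: cql mniet ysjc qapq lxrh ittr jpt wpjdn bpg oxq
Hunk 6: at line 7 remove [wpjdn] add [ltshm,ylkak] -> 11 lines: cql mniet ysjc qapq lxrh ittr jpt ltshm ylkak bpg oxq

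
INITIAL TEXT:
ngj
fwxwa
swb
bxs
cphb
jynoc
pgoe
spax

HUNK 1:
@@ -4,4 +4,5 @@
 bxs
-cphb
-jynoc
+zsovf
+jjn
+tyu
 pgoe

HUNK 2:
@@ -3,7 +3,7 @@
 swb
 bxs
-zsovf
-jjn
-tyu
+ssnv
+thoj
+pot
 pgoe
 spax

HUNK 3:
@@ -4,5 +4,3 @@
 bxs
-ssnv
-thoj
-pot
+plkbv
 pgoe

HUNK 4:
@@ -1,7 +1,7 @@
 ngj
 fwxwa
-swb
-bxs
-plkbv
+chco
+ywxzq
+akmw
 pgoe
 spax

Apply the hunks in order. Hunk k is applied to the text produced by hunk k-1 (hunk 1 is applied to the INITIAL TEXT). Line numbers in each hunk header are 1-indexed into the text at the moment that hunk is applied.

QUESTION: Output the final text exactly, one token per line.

Hunk 1: at line 4 remove [cphb,jynoc] add [zsovf,jjn,tyu] -> 9 lines: ngj fwxwa swb bxs zsovf jjn tyu pgoe spax
Hunk 2: at line 3 remove [zsovf,jjn,tyu] add [ssnv,thoj,pot] -> 9 lines: ngj fwxwa swb bxs ssnv thoj pot pgoe spax
Hunk 3: at line 4 remove [ssnv,thoj,pot] add [plkbv] -> 7 lines: ngj fwxwa swb bxs plkbv pgoe spax
Hunk 4: at line 1 remove [swb,bxs,plkbv] add [chco,ywxzq,akmw] -> 7 lines: ngj fwxwa chco ywxzq akmw pgoe spax

Answer: ngj
fwxwa
chco
ywxzq
akmw
pgoe
spax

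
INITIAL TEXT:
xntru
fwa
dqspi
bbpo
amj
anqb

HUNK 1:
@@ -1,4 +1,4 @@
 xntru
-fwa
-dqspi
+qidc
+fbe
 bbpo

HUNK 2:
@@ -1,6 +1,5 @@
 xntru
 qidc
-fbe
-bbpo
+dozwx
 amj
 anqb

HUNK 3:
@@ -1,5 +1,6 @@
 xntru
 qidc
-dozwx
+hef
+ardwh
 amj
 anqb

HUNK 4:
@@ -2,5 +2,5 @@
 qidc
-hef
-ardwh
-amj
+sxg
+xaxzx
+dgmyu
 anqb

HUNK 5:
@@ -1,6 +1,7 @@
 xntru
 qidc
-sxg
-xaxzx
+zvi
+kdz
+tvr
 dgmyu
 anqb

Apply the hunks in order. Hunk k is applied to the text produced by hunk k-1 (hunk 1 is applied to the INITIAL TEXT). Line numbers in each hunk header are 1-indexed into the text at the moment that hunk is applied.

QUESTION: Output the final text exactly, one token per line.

Answer: xntru
qidc
zvi
kdz
tvr
dgmyu
anqb

Derivation:
Hunk 1: at line 1 remove [fwa,dqspi] add [qidc,fbe] -> 6 lines: xntru qidc fbe bbpo amj anqb
Hunk 2: at line 1 remove [fbe,bbpo] add [dozwx] -> 5 lines: xntru qidc dozwx amj anqb
Hunk 3: at line 1 remove [dozwx] add [hef,ardwh] -> 6 lines: xntru qidc hef ardwh amj anqb
Hunk 4: at line 2 remove [hef,ardwh,amj] add [sxg,xaxzx,dgmyu] -> 6 lines: xntru qidc sxg xaxzx dgmyu anqb
Hunk 5: at line 1 remove [sxg,xaxzx] add [zvi,kdz,tvr] -> 7 lines: xntru qidc zvi kdz tvr dgmyu anqb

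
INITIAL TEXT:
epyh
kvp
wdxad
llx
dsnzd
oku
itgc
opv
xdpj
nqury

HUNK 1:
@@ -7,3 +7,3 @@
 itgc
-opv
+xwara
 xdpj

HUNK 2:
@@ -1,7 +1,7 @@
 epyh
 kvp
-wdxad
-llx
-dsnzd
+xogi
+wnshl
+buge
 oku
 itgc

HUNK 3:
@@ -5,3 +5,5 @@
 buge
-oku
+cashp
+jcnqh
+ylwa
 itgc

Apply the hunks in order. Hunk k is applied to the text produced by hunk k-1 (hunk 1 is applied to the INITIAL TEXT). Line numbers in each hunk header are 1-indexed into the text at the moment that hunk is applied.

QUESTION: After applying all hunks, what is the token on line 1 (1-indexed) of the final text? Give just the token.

Answer: epyh

Derivation:
Hunk 1: at line 7 remove [opv] add [xwara] -> 10 lines: epyh kvp wdxad llx dsnzd oku itgc xwara xdpj nqury
Hunk 2: at line 1 remove [wdxad,llx,dsnzd] add [xogi,wnshl,buge] -> 10 lines: epyh kvp xogi wnshl buge oku itgc xwara xdpj nqury
Hunk 3: at line 5 remove [oku] add [cashp,jcnqh,ylwa] -> 12 lines: epyh kvp xogi wnshl buge cashp jcnqh ylwa itgc xwara xdpj nqury
Final line 1: epyh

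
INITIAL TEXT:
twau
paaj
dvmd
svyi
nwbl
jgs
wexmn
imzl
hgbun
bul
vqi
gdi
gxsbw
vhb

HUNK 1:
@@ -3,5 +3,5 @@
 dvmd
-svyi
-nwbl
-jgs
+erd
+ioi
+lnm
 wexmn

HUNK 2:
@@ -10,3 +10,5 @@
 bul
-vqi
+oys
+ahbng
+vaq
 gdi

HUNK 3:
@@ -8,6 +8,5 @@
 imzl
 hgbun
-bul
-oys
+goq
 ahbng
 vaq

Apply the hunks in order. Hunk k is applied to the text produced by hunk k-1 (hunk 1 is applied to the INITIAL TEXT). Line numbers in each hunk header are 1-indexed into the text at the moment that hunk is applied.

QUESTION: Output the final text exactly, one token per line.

Answer: twau
paaj
dvmd
erd
ioi
lnm
wexmn
imzl
hgbun
goq
ahbng
vaq
gdi
gxsbw
vhb

Derivation:
Hunk 1: at line 3 remove [svyi,nwbl,jgs] add [erd,ioi,lnm] -> 14 lines: twau paaj dvmd erd ioi lnm wexmn imzl hgbun bul vqi gdi gxsbw vhb
Hunk 2: at line 10 remove [vqi] add [oys,ahbng,vaq] -> 16 lines: twau paaj dvmd erd ioi lnm wexmn imzl hgbun bul oys ahbng vaq gdi gxsbw vhb
Hunk 3: at line 8 remove [bul,oys] add [goq] -> 15 lines: twau paaj dvmd erd ioi lnm wexmn imzl hgbun goq ahbng vaq gdi gxsbw vhb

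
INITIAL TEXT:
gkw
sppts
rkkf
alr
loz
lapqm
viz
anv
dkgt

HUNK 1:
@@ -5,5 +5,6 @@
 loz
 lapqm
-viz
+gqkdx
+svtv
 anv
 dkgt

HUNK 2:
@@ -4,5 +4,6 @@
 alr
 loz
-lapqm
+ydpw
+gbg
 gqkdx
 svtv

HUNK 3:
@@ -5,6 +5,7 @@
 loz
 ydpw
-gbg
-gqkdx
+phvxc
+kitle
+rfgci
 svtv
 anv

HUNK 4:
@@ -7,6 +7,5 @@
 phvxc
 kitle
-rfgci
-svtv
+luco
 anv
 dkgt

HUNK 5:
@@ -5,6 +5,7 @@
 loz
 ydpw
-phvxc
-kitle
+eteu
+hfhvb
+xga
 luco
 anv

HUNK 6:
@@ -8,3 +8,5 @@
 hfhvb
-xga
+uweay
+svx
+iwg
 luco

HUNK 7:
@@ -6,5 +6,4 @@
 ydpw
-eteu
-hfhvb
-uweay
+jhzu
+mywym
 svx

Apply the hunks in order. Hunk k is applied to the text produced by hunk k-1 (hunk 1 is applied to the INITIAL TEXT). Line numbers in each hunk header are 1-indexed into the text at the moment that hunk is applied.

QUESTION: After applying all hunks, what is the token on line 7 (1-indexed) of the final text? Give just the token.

Hunk 1: at line 5 remove [viz] add [gqkdx,svtv] -> 10 lines: gkw sppts rkkf alr loz lapqm gqkdx svtv anv dkgt
Hunk 2: at line 4 remove [lapqm] add [ydpw,gbg] -> 11 lines: gkw sppts rkkf alr loz ydpw gbg gqkdx svtv anv dkgt
Hunk 3: at line 5 remove [gbg,gqkdx] add [phvxc,kitle,rfgci] -> 12 lines: gkw sppts rkkf alr loz ydpw phvxc kitle rfgci svtv anv dkgt
Hunk 4: at line 7 remove [rfgci,svtv] add [luco] -> 11 lines: gkw sppts rkkf alr loz ydpw phvxc kitle luco anv dkgt
Hunk 5: at line 5 remove [phvxc,kitle] add [eteu,hfhvb,xga] -> 12 lines: gkw sppts rkkf alr loz ydpw eteu hfhvb xga luco anv dkgt
Hunk 6: at line 8 remove [xga] add [uweay,svx,iwg] -> 14 lines: gkw sppts rkkf alr loz ydpw eteu hfhvb uweay svx iwg luco anv dkgt
Hunk 7: at line 6 remove [eteu,hfhvb,uweay] add [jhzu,mywym] -> 13 lines: gkw sppts rkkf alr loz ydpw jhzu mywym svx iwg luco anv dkgt
Final line 7: jhzu

Answer: jhzu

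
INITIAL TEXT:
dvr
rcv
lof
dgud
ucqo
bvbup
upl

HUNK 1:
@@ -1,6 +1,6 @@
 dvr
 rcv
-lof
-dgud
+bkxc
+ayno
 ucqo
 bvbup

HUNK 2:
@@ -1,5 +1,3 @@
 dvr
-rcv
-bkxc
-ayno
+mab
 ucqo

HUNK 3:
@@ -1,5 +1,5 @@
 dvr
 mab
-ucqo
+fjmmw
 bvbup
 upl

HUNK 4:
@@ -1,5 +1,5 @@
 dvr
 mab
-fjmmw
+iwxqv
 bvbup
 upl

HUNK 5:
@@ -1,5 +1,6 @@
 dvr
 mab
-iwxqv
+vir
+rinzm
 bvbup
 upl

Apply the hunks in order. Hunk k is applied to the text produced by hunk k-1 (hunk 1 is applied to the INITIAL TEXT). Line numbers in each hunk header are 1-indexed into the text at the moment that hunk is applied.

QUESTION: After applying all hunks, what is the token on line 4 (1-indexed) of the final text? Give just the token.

Answer: rinzm

Derivation:
Hunk 1: at line 1 remove [lof,dgud] add [bkxc,ayno] -> 7 lines: dvr rcv bkxc ayno ucqo bvbup upl
Hunk 2: at line 1 remove [rcv,bkxc,ayno] add [mab] -> 5 lines: dvr mab ucqo bvbup upl
Hunk 3: at line 1 remove [ucqo] add [fjmmw] -> 5 lines: dvr mab fjmmw bvbup upl
Hunk 4: at line 1 remove [fjmmw] add [iwxqv] -> 5 lines: dvr mab iwxqv bvbup upl
Hunk 5: at line 1 remove [iwxqv] add [vir,rinzm] -> 6 lines: dvr mab vir rinzm bvbup upl
Final line 4: rinzm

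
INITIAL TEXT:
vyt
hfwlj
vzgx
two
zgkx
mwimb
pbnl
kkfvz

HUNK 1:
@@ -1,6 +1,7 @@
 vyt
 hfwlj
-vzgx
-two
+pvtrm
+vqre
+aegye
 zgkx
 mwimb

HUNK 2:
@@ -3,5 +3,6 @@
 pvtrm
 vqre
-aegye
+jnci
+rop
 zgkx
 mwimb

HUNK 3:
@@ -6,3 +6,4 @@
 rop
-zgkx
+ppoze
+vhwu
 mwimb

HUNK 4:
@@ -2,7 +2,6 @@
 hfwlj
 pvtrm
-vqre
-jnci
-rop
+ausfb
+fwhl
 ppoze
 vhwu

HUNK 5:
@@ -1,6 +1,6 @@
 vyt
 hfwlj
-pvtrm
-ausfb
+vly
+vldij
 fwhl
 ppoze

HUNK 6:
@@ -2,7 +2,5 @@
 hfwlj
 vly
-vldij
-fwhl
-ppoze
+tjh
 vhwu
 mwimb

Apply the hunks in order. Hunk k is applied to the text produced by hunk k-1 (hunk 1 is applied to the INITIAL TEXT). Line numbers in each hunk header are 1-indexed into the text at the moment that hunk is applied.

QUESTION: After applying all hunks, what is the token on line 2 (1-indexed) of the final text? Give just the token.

Answer: hfwlj

Derivation:
Hunk 1: at line 1 remove [vzgx,two] add [pvtrm,vqre,aegye] -> 9 lines: vyt hfwlj pvtrm vqre aegye zgkx mwimb pbnl kkfvz
Hunk 2: at line 3 remove [aegye] add [jnci,rop] -> 10 lines: vyt hfwlj pvtrm vqre jnci rop zgkx mwimb pbnl kkfvz
Hunk 3: at line 6 remove [zgkx] add [ppoze,vhwu] -> 11 lines: vyt hfwlj pvtrm vqre jnci rop ppoze vhwu mwimb pbnl kkfvz
Hunk 4: at line 2 remove [vqre,jnci,rop] add [ausfb,fwhl] -> 10 lines: vyt hfwlj pvtrm ausfb fwhl ppoze vhwu mwimb pbnl kkfvz
Hunk 5: at line 1 remove [pvtrm,ausfb] add [vly,vldij] -> 10 lines: vyt hfwlj vly vldij fwhl ppoze vhwu mwimb pbnl kkfvz
Hunk 6: at line 2 remove [vldij,fwhl,ppoze] add [tjh] -> 8 lines: vyt hfwlj vly tjh vhwu mwimb pbnl kkfvz
Final line 2: hfwlj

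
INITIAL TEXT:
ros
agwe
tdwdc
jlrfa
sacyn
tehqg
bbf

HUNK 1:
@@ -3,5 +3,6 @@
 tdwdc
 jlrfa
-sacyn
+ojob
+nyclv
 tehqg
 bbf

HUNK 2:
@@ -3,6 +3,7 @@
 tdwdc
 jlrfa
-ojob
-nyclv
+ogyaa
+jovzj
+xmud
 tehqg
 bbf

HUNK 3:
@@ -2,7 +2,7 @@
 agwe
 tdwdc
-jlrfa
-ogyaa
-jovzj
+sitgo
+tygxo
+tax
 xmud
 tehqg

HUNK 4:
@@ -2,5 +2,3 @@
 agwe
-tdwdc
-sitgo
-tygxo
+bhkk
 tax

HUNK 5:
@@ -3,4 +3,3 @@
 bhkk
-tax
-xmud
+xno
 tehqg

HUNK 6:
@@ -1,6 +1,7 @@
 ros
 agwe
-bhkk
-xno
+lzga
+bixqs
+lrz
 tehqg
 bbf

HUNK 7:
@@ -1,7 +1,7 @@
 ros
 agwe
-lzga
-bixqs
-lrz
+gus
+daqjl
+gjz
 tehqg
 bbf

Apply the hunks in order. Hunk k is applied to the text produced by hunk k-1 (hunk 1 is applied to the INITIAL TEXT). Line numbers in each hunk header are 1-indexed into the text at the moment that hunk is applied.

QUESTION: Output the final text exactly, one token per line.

Hunk 1: at line 3 remove [sacyn] add [ojob,nyclv] -> 8 lines: ros agwe tdwdc jlrfa ojob nyclv tehqg bbf
Hunk 2: at line 3 remove [ojob,nyclv] add [ogyaa,jovzj,xmud] -> 9 lines: ros agwe tdwdc jlrfa ogyaa jovzj xmud tehqg bbf
Hunk 3: at line 2 remove [jlrfa,ogyaa,jovzj] add [sitgo,tygxo,tax] -> 9 lines: ros agwe tdwdc sitgo tygxo tax xmud tehqg bbf
Hunk 4: at line 2 remove [tdwdc,sitgo,tygxo] add [bhkk] -> 7 lines: ros agwe bhkk tax xmud tehqg bbf
Hunk 5: at line 3 remove [tax,xmud] add [xno] -> 6 lines: ros agwe bhkk xno tehqg bbf
Hunk 6: at line 1 remove [bhkk,xno] add [lzga,bixqs,lrz] -> 7 lines: ros agwe lzga bixqs lrz tehqg bbf
Hunk 7: at line 1 remove [lzga,bixqs,lrz] add [gus,daqjl,gjz] -> 7 lines: ros agwe gus daqjl gjz tehqg bbf

Answer: ros
agwe
gus
daqjl
gjz
tehqg
bbf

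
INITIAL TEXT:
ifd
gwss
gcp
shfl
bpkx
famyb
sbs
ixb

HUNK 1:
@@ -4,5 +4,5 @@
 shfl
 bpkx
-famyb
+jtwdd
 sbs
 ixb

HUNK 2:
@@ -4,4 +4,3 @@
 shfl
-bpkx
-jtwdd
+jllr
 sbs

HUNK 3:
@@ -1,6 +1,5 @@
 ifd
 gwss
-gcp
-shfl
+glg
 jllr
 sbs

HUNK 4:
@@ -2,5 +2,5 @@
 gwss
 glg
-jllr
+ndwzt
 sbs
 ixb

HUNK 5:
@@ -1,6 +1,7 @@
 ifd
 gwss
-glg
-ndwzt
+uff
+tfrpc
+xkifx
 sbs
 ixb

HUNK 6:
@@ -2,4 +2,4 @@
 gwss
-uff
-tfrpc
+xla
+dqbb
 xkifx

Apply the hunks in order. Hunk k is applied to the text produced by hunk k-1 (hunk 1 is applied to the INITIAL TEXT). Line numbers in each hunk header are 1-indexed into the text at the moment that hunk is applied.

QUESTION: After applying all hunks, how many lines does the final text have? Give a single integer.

Answer: 7

Derivation:
Hunk 1: at line 4 remove [famyb] add [jtwdd] -> 8 lines: ifd gwss gcp shfl bpkx jtwdd sbs ixb
Hunk 2: at line 4 remove [bpkx,jtwdd] add [jllr] -> 7 lines: ifd gwss gcp shfl jllr sbs ixb
Hunk 3: at line 1 remove [gcp,shfl] add [glg] -> 6 lines: ifd gwss glg jllr sbs ixb
Hunk 4: at line 2 remove [jllr] add [ndwzt] -> 6 lines: ifd gwss glg ndwzt sbs ixb
Hunk 5: at line 1 remove [glg,ndwzt] add [uff,tfrpc,xkifx] -> 7 lines: ifd gwss uff tfrpc xkifx sbs ixb
Hunk 6: at line 2 remove [uff,tfrpc] add [xla,dqbb] -> 7 lines: ifd gwss xla dqbb xkifx sbs ixb
Final line count: 7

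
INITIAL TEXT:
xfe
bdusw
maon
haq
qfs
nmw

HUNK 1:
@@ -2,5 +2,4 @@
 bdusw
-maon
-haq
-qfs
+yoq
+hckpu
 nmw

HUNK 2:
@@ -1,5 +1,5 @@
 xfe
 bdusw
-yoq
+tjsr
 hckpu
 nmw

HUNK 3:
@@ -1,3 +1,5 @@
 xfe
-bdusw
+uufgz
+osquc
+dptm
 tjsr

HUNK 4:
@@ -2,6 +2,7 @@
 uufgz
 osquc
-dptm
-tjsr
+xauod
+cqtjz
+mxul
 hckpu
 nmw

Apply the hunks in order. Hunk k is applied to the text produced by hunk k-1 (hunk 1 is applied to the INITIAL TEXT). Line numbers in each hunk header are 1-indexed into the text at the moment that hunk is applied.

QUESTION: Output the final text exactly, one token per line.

Answer: xfe
uufgz
osquc
xauod
cqtjz
mxul
hckpu
nmw

Derivation:
Hunk 1: at line 2 remove [maon,haq,qfs] add [yoq,hckpu] -> 5 lines: xfe bdusw yoq hckpu nmw
Hunk 2: at line 1 remove [yoq] add [tjsr] -> 5 lines: xfe bdusw tjsr hckpu nmw
Hunk 3: at line 1 remove [bdusw] add [uufgz,osquc,dptm] -> 7 lines: xfe uufgz osquc dptm tjsr hckpu nmw
Hunk 4: at line 2 remove [dptm,tjsr] add [xauod,cqtjz,mxul] -> 8 lines: xfe uufgz osquc xauod cqtjz mxul hckpu nmw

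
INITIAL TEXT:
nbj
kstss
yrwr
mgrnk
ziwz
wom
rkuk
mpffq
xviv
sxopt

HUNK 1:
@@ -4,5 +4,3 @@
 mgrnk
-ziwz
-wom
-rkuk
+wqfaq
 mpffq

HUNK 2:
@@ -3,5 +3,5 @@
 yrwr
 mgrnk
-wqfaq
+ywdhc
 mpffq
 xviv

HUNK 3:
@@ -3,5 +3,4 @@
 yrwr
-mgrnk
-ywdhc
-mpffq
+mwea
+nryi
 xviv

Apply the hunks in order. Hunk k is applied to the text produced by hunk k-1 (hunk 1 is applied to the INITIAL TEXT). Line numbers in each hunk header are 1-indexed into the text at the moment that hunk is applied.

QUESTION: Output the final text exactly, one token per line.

Hunk 1: at line 4 remove [ziwz,wom,rkuk] add [wqfaq] -> 8 lines: nbj kstss yrwr mgrnk wqfaq mpffq xviv sxopt
Hunk 2: at line 3 remove [wqfaq] add [ywdhc] -> 8 lines: nbj kstss yrwr mgrnk ywdhc mpffq xviv sxopt
Hunk 3: at line 3 remove [mgrnk,ywdhc,mpffq] add [mwea,nryi] -> 7 lines: nbj kstss yrwr mwea nryi xviv sxopt

Answer: nbj
kstss
yrwr
mwea
nryi
xviv
sxopt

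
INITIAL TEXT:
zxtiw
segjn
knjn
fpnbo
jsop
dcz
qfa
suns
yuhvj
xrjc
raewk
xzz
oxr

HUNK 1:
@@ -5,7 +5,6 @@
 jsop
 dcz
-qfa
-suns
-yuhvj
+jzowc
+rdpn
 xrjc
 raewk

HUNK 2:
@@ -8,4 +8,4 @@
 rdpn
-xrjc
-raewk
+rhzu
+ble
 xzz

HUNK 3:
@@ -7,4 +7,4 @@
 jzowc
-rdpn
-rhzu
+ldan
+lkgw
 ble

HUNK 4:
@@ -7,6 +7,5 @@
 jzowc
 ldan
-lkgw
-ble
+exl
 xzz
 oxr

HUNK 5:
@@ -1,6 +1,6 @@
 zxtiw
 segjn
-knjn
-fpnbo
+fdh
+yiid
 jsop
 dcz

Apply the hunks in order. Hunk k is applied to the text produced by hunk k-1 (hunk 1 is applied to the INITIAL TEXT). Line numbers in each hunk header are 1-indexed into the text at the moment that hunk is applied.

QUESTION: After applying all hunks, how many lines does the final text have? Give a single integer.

Hunk 1: at line 5 remove [qfa,suns,yuhvj] add [jzowc,rdpn] -> 12 lines: zxtiw segjn knjn fpnbo jsop dcz jzowc rdpn xrjc raewk xzz oxr
Hunk 2: at line 8 remove [xrjc,raewk] add [rhzu,ble] -> 12 lines: zxtiw segjn knjn fpnbo jsop dcz jzowc rdpn rhzu ble xzz oxr
Hunk 3: at line 7 remove [rdpn,rhzu] add [ldan,lkgw] -> 12 lines: zxtiw segjn knjn fpnbo jsop dcz jzowc ldan lkgw ble xzz oxr
Hunk 4: at line 7 remove [lkgw,ble] add [exl] -> 11 lines: zxtiw segjn knjn fpnbo jsop dcz jzowc ldan exl xzz oxr
Hunk 5: at line 1 remove [knjn,fpnbo] add [fdh,yiid] -> 11 lines: zxtiw segjn fdh yiid jsop dcz jzowc ldan exl xzz oxr
Final line count: 11

Answer: 11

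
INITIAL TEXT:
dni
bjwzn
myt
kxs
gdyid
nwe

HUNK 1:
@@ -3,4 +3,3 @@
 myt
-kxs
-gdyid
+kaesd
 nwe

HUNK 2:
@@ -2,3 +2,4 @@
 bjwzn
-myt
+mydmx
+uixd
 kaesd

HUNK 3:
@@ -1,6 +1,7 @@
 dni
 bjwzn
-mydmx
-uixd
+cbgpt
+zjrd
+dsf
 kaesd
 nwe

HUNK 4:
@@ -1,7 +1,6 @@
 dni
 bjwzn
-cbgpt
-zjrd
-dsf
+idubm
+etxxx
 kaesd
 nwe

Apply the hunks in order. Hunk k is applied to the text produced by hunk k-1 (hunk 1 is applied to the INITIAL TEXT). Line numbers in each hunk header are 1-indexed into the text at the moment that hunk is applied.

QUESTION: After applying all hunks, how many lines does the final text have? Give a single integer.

Answer: 6

Derivation:
Hunk 1: at line 3 remove [kxs,gdyid] add [kaesd] -> 5 lines: dni bjwzn myt kaesd nwe
Hunk 2: at line 2 remove [myt] add [mydmx,uixd] -> 6 lines: dni bjwzn mydmx uixd kaesd nwe
Hunk 3: at line 1 remove [mydmx,uixd] add [cbgpt,zjrd,dsf] -> 7 lines: dni bjwzn cbgpt zjrd dsf kaesd nwe
Hunk 4: at line 1 remove [cbgpt,zjrd,dsf] add [idubm,etxxx] -> 6 lines: dni bjwzn idubm etxxx kaesd nwe
Final line count: 6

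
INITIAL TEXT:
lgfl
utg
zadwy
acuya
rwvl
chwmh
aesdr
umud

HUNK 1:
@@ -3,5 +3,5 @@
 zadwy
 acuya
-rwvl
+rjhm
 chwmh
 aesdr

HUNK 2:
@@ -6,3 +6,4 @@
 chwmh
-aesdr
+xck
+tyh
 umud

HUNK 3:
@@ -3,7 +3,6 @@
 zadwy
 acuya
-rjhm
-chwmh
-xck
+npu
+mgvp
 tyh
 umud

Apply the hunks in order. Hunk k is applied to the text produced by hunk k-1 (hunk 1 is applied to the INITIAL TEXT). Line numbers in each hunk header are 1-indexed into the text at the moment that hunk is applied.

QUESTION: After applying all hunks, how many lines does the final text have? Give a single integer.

Answer: 8

Derivation:
Hunk 1: at line 3 remove [rwvl] add [rjhm] -> 8 lines: lgfl utg zadwy acuya rjhm chwmh aesdr umud
Hunk 2: at line 6 remove [aesdr] add [xck,tyh] -> 9 lines: lgfl utg zadwy acuya rjhm chwmh xck tyh umud
Hunk 3: at line 3 remove [rjhm,chwmh,xck] add [npu,mgvp] -> 8 lines: lgfl utg zadwy acuya npu mgvp tyh umud
Final line count: 8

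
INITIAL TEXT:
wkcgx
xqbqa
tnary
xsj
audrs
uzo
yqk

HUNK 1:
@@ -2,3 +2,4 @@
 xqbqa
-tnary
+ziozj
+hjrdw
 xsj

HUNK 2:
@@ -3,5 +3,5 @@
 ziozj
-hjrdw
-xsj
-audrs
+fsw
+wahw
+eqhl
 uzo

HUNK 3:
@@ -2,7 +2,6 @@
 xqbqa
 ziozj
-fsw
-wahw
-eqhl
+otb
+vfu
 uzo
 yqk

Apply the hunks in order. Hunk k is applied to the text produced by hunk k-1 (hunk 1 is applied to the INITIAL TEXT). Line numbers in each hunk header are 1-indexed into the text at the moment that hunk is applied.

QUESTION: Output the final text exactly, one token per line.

Answer: wkcgx
xqbqa
ziozj
otb
vfu
uzo
yqk

Derivation:
Hunk 1: at line 2 remove [tnary] add [ziozj,hjrdw] -> 8 lines: wkcgx xqbqa ziozj hjrdw xsj audrs uzo yqk
Hunk 2: at line 3 remove [hjrdw,xsj,audrs] add [fsw,wahw,eqhl] -> 8 lines: wkcgx xqbqa ziozj fsw wahw eqhl uzo yqk
Hunk 3: at line 2 remove [fsw,wahw,eqhl] add [otb,vfu] -> 7 lines: wkcgx xqbqa ziozj otb vfu uzo yqk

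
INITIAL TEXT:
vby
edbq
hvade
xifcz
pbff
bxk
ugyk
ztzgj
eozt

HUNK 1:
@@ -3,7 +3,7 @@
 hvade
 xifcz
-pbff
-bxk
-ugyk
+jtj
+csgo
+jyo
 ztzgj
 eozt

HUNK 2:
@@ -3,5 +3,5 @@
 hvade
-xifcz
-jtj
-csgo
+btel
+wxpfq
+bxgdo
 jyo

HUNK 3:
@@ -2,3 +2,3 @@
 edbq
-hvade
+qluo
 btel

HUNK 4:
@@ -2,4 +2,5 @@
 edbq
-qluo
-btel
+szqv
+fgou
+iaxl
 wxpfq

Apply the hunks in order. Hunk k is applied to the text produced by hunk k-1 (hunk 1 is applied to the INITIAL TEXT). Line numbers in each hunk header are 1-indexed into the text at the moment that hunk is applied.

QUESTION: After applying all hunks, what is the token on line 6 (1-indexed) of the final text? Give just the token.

Answer: wxpfq

Derivation:
Hunk 1: at line 3 remove [pbff,bxk,ugyk] add [jtj,csgo,jyo] -> 9 lines: vby edbq hvade xifcz jtj csgo jyo ztzgj eozt
Hunk 2: at line 3 remove [xifcz,jtj,csgo] add [btel,wxpfq,bxgdo] -> 9 lines: vby edbq hvade btel wxpfq bxgdo jyo ztzgj eozt
Hunk 3: at line 2 remove [hvade] add [qluo] -> 9 lines: vby edbq qluo btel wxpfq bxgdo jyo ztzgj eozt
Hunk 4: at line 2 remove [qluo,btel] add [szqv,fgou,iaxl] -> 10 lines: vby edbq szqv fgou iaxl wxpfq bxgdo jyo ztzgj eozt
Final line 6: wxpfq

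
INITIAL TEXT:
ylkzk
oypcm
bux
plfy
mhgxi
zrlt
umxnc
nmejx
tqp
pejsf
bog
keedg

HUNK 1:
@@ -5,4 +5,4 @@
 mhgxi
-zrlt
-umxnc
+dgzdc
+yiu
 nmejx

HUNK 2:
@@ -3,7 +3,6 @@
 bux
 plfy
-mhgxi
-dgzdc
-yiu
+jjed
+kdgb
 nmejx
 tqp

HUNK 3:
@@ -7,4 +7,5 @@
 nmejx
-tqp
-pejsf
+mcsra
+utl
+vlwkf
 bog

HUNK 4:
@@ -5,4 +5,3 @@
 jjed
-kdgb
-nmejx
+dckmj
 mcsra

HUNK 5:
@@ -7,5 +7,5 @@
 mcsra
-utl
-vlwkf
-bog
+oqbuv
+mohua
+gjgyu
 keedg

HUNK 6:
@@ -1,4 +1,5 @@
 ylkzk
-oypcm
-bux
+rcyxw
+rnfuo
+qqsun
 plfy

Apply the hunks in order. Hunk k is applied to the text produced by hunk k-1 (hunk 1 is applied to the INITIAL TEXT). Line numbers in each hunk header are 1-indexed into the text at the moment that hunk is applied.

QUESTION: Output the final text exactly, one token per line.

Hunk 1: at line 5 remove [zrlt,umxnc] add [dgzdc,yiu] -> 12 lines: ylkzk oypcm bux plfy mhgxi dgzdc yiu nmejx tqp pejsf bog keedg
Hunk 2: at line 3 remove [mhgxi,dgzdc,yiu] add [jjed,kdgb] -> 11 lines: ylkzk oypcm bux plfy jjed kdgb nmejx tqp pejsf bog keedg
Hunk 3: at line 7 remove [tqp,pejsf] add [mcsra,utl,vlwkf] -> 12 lines: ylkzk oypcm bux plfy jjed kdgb nmejx mcsra utl vlwkf bog keedg
Hunk 4: at line 5 remove [kdgb,nmejx] add [dckmj] -> 11 lines: ylkzk oypcm bux plfy jjed dckmj mcsra utl vlwkf bog keedg
Hunk 5: at line 7 remove [utl,vlwkf,bog] add [oqbuv,mohua,gjgyu] -> 11 lines: ylkzk oypcm bux plfy jjed dckmj mcsra oqbuv mohua gjgyu keedg
Hunk 6: at line 1 remove [oypcm,bux] add [rcyxw,rnfuo,qqsun] -> 12 lines: ylkzk rcyxw rnfuo qqsun plfy jjed dckmj mcsra oqbuv mohua gjgyu keedg

Answer: ylkzk
rcyxw
rnfuo
qqsun
plfy
jjed
dckmj
mcsra
oqbuv
mohua
gjgyu
keedg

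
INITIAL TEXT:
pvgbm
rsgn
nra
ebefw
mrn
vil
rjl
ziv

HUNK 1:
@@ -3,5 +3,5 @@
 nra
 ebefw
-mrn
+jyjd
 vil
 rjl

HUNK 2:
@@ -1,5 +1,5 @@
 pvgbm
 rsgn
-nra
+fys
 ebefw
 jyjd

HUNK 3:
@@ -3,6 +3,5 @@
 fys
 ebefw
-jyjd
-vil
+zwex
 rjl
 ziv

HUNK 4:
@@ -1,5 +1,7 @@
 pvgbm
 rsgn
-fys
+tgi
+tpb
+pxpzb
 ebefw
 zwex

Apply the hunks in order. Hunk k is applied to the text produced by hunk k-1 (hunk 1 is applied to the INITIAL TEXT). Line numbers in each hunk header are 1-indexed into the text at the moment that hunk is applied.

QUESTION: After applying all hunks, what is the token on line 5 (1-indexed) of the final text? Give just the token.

Hunk 1: at line 3 remove [mrn] add [jyjd] -> 8 lines: pvgbm rsgn nra ebefw jyjd vil rjl ziv
Hunk 2: at line 1 remove [nra] add [fys] -> 8 lines: pvgbm rsgn fys ebefw jyjd vil rjl ziv
Hunk 3: at line 3 remove [jyjd,vil] add [zwex] -> 7 lines: pvgbm rsgn fys ebefw zwex rjl ziv
Hunk 4: at line 1 remove [fys] add [tgi,tpb,pxpzb] -> 9 lines: pvgbm rsgn tgi tpb pxpzb ebefw zwex rjl ziv
Final line 5: pxpzb

Answer: pxpzb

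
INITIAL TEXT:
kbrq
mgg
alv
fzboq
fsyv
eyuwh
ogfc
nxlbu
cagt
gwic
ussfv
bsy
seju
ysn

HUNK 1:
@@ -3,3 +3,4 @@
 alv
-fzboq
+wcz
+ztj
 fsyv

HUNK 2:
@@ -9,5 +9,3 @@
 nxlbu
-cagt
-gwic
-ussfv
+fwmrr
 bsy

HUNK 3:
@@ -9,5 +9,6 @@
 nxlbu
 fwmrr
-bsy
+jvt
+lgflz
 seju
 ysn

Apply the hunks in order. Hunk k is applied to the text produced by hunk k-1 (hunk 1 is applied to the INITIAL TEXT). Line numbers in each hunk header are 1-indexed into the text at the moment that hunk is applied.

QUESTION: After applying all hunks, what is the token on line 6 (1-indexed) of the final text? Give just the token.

Hunk 1: at line 3 remove [fzboq] add [wcz,ztj] -> 15 lines: kbrq mgg alv wcz ztj fsyv eyuwh ogfc nxlbu cagt gwic ussfv bsy seju ysn
Hunk 2: at line 9 remove [cagt,gwic,ussfv] add [fwmrr] -> 13 lines: kbrq mgg alv wcz ztj fsyv eyuwh ogfc nxlbu fwmrr bsy seju ysn
Hunk 3: at line 9 remove [bsy] add [jvt,lgflz] -> 14 lines: kbrq mgg alv wcz ztj fsyv eyuwh ogfc nxlbu fwmrr jvt lgflz seju ysn
Final line 6: fsyv

Answer: fsyv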